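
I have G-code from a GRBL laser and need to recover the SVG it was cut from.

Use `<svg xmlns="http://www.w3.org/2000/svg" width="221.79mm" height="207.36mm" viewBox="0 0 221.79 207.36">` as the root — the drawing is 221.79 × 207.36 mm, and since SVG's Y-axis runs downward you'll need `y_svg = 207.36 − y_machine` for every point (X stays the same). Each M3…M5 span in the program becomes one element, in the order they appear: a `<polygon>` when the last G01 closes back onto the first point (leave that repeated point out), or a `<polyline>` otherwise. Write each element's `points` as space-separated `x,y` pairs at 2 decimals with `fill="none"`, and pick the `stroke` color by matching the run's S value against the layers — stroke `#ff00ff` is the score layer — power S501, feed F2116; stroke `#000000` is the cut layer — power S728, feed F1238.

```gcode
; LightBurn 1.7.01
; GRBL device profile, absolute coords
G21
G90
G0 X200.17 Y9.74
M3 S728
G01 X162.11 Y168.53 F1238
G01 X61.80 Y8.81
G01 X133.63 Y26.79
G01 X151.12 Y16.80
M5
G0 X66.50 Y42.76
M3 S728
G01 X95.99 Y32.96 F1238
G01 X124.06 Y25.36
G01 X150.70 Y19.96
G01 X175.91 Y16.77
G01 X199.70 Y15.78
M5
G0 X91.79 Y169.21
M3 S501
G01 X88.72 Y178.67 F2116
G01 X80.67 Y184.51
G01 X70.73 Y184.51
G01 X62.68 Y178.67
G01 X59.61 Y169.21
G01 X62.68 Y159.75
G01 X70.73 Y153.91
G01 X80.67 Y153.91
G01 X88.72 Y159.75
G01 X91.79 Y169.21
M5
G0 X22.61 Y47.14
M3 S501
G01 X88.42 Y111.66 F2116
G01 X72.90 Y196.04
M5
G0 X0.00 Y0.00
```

y_svg = 207.36 − y_m.

[1] S728→`#000000` (cut); open run; points: 200.17,197.62 162.11,38.83 61.80,198.55 133.63,180.57 151.12,190.56

[2] S728→`#000000` (cut); open run; points: 66.50,164.60 95.99,174.40 124.06,182.00 150.70,187.40 175.91,190.59 199.70,191.58

[3] S501→`#ff00ff` (score); closed run; points: 91.79,38.15 88.72,28.69 80.67,22.85 70.73,22.85 62.68,28.69 59.61,38.15 62.68,47.61 70.73,53.45 80.67,53.45 88.72,47.61

[4] S501→`#ff00ff` (score); open run; points: 22.61,160.22 88.42,95.70 72.90,11.32

<svg xmlns="http://www.w3.org/2000/svg" width="221.79mm" height="207.36mm" viewBox="0 0 221.79 207.36">
  <polyline points="200.17,197.62 162.11,38.83 61.80,198.55 133.63,180.57 151.12,190.56" fill="none" stroke="#000000"/>
  <polyline points="66.50,164.60 95.99,174.40 124.06,182.00 150.70,187.40 175.91,190.59 199.70,191.58" fill="none" stroke="#000000"/>
  <polygon points="91.79,38.15 88.72,28.69 80.67,22.85 70.73,22.85 62.68,28.69 59.61,38.15 62.68,47.61 70.73,53.45 80.67,53.45 88.72,47.61" fill="none" stroke="#ff00ff"/>
  <polyline points="22.61,160.22 88.42,95.70 72.90,11.32" fill="none" stroke="#ff00ff"/>
</svg>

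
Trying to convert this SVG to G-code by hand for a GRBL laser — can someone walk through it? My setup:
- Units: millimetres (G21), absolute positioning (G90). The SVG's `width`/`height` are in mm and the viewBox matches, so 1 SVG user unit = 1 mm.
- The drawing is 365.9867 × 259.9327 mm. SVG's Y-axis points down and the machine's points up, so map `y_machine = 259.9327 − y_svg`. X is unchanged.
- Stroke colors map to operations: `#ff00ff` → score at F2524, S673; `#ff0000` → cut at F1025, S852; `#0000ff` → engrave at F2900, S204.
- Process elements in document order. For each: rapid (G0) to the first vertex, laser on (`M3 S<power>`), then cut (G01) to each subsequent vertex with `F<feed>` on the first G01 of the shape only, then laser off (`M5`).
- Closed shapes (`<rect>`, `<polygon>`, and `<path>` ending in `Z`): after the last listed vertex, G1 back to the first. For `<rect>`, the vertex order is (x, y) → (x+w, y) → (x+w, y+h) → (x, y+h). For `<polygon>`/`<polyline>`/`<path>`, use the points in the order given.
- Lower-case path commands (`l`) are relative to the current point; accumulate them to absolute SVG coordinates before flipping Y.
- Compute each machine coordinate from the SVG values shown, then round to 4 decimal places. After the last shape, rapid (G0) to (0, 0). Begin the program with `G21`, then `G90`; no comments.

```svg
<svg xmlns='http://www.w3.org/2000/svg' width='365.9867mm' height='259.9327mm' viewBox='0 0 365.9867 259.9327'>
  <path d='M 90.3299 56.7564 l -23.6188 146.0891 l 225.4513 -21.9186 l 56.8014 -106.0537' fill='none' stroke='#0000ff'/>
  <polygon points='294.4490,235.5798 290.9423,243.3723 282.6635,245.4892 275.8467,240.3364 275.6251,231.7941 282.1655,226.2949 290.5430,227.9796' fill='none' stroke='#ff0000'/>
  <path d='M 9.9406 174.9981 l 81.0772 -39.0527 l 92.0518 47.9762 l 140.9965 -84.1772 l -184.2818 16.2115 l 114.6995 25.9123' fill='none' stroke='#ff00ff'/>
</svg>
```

1 u = 1 mm; y_m = 259.9327 − y.

[1] `<path>` open polyline, #0000ff→engrave S204 F2900: (90.3299,203.1763) → (66.7111,57.0872) → (292.1624,79.0058) → (348.9638,185.0595)

[2] `<polygon>` regular polygon, #ff0000→cut S852 F1025: (294.4490,24.3529) → (290.9423,16.5604) → (282.6635,14.4435) → (275.8467,19.5963) → (275.6251,28.1386) → (282.1655,33.6378) → (290.5430,31.9531) → (294.4490,24.3529) (closed)

[3] `<path>` open polyline, #ff00ff→score S673 F2524: (9.9406,84.9346) → (91.0178,123.9873) → (183.0696,76.0111) → (324.0661,160.1883) → (139.7843,143.9768) → (254.4838,118.0645)

G21
G90
G0 X90.3299 Y203.1763
M3 S204
G01 X66.7111 Y57.0872 F2900
G01 X292.1624 Y79.0058
G01 X348.9638 Y185.0595
M5
G0 X294.4490 Y24.3529
M3 S852
G01 X290.9423 Y16.5604 F1025
G01 X282.6635 Y14.4435
G01 X275.8467 Y19.5963
G01 X275.6251 Y28.1386
G01 X282.1655 Y33.6378
G01 X290.5430 Y31.9531
G01 X294.4490 Y24.3529
M5
G0 X9.9406 Y84.9346
M3 S673
G01 X91.0178 Y123.9873 F2524
G01 X183.0696 Y76.0111
G01 X324.0661 Y160.1883
G01 X139.7843 Y143.9768
G01 X254.4838 Y118.0645
M5
G0 X0.0000 Y0.0000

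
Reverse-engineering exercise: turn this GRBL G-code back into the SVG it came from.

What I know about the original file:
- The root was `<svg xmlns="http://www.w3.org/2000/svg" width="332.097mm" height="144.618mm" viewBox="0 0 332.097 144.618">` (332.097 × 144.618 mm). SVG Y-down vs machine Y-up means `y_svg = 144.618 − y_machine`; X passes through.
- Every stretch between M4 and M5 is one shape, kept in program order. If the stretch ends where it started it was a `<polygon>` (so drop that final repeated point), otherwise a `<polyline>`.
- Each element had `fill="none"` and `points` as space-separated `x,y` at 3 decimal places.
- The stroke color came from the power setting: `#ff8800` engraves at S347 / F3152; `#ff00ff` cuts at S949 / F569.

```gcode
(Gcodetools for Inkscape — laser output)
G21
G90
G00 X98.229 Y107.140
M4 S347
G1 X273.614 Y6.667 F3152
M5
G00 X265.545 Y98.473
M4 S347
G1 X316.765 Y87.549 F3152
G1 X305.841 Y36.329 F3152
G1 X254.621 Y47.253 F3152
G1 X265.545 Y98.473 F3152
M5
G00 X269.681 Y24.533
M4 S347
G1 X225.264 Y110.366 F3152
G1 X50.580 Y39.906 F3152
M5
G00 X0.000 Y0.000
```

<svg xmlns="http://www.w3.org/2000/svg" width="332.097mm" height="144.618mm" viewBox="0 0 332.097 144.618">
  <polyline points="98.229,37.478 273.614,137.951" fill="none" stroke="#ff8800"/>
  <polygon points="265.545,46.145 316.765,57.069 305.841,108.289 254.621,97.365" fill="none" stroke="#ff8800"/>
  <polyline points="269.681,120.085 225.264,34.252 50.580,104.712" fill="none" stroke="#ff8800"/>
</svg>

Machine Y-up, SVG Y-down with viewBox height 144.618, so y_svg = 144.618 − y_machine; X carries over. Every run uses S347, so all elements get stroke `#ff8800` (engrave).

Run 1: The run is open, so emit a `<polyline>` with points (Y-flipped): 98.229,37.478 273.614,137.951.

Run 2: The run returns to its start, so emit a `<polygon>` with points (Y-flipped): 265.545,46.145 316.765,57.069 305.841,108.289 254.621,97.365.

Run 3: The run is open, so emit a `<polyline>` with points (Y-flipped): 269.681,120.085 225.264,34.252 50.580,104.712.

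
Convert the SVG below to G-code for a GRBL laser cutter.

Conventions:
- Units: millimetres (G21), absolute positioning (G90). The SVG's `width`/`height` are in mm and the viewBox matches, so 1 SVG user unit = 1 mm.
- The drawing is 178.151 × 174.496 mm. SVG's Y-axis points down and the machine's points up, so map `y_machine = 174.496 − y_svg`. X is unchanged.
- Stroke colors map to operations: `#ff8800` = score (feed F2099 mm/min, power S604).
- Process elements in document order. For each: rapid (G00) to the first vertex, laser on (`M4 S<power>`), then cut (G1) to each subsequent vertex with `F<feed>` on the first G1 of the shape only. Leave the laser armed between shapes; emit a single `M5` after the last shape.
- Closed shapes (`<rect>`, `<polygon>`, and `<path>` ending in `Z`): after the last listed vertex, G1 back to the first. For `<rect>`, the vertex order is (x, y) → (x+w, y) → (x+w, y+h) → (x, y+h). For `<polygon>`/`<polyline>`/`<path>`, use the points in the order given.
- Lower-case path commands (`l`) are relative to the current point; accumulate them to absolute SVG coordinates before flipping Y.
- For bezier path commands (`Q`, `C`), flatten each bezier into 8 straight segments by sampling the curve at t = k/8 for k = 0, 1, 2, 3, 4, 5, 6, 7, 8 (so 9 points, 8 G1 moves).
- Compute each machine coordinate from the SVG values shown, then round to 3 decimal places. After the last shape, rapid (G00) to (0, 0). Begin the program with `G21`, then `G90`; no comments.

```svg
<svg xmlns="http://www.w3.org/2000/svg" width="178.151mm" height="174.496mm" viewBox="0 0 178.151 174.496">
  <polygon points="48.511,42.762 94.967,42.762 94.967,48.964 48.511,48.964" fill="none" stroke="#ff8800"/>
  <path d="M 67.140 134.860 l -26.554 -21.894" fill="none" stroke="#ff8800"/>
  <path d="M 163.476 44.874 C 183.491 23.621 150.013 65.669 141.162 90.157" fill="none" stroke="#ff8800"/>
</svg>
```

G21
G90
G00 X48.511 Y131.734
M4 S604
G1 X94.967 Y131.734 F2099
G1 X94.967 Y125.532
G1 X48.511 Y125.532
G1 X48.511 Y131.734
G00 X67.140 Y39.636
M4 S604
G1 X40.586 Y61.530 F2099
G00 X163.476 Y129.622
M4 S604
G1 X168.627 Y134.783 F2099
G1 X169.678 Y134.956
G1 X167.545 Y131.091
G1 X163.144 Y124.133
G1 X157.389 Y115.032
G1 X151.197 Y104.734
G1 X145.483 Y94.187
G1 X141.162 Y84.339
M5
G00 X0.000 Y0.000

1 u = 1 mm; y_m = 174.496 − y.

[1] `<polygon>` rectangle, #ff8800→score S604 F2099: (48.511,131.734) → (94.967,131.734) → (94.967,125.532) → (48.511,125.532) → (48.511,131.734) (closed)

[2] `<path>` line segment, #ff8800→score S604 F2099: (67.140,39.636) → (40.586,61.530)

[3] `<path>` cubic bezier, #ff8800→score S604 F2099: (163.476,129.622) → (168.627,134.783) → (169.678,134.956) → (167.545,131.091) → (163.144,124.133) → (157.389,115.032) → (151.197,104.734) → (145.483,94.187) → (141.162,84.339)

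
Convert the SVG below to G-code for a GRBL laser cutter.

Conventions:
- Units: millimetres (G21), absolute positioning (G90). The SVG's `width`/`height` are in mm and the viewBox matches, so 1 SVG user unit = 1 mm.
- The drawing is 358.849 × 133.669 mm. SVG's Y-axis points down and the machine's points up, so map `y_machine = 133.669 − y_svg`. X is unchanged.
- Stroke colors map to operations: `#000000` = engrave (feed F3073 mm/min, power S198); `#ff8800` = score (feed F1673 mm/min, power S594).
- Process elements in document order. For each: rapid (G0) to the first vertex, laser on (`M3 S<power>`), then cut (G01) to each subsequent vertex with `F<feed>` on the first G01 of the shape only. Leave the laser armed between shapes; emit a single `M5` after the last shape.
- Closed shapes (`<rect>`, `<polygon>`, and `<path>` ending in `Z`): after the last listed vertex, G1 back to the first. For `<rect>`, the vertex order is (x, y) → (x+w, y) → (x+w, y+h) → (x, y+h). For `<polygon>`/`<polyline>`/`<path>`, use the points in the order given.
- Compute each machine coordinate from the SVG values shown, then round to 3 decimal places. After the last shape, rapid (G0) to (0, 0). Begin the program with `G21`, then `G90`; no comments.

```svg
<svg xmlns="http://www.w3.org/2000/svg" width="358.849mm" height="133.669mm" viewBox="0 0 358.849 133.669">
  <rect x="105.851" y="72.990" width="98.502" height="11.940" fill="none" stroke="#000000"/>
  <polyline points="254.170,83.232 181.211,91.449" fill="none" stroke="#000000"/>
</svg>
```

G21
G90
G0 X105.851 Y60.679
M3 S198
G01 X204.353 Y60.679 F3073
G01 X204.353 Y48.739
G01 X105.851 Y48.739
G01 X105.851 Y60.679
G0 X254.170 Y50.437
M3 S198
G01 X181.211 Y42.220 F3073
M5
G0 X0.000 Y0.000

viewBox `0 0 358.849 133.669` with mm width/height → 1 unit = 1 mm. Flip: y_m = 133.669 − y_svg.

**Shape 1** — `<rect>` rectangle, stroke `#000000` → engrave (S198, F3073). Machine vertices: (105.851,60.679) → (204.353,60.679) → (204.353,48.739) → (105.851,48.739) → (105.851,60.679). Closed: final G1 returns to the first vertex.

**Shape 2** — `<polyline>` line segment, stroke `#000000` → engrave (S198, F3073). Machine vertices: (254.170,50.437) → (181.211,42.220). Open path.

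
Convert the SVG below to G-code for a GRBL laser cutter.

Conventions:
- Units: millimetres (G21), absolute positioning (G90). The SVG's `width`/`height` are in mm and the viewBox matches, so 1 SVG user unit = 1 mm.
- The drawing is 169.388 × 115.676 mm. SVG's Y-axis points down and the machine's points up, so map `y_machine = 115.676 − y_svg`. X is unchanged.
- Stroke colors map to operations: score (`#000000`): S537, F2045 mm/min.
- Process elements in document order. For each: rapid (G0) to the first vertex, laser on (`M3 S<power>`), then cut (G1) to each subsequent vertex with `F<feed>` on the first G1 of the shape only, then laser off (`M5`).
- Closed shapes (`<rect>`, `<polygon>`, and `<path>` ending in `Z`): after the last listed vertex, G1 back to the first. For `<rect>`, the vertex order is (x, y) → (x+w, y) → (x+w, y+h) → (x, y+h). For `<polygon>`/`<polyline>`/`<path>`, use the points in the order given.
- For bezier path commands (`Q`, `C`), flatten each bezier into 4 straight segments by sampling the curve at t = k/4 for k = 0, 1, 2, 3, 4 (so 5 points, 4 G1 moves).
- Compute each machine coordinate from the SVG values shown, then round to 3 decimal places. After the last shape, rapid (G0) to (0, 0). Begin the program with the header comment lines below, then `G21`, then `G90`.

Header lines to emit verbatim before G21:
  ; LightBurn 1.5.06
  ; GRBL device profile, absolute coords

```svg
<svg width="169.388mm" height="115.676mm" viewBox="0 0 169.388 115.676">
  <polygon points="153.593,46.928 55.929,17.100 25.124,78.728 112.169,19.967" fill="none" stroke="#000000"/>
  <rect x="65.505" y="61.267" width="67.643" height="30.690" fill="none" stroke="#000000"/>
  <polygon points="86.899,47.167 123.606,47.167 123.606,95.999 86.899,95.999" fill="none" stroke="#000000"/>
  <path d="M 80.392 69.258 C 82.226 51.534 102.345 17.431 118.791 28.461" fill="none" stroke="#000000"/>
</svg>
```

; LightBurn 1.5.06
; GRBL device profile, absolute coords
G21
G90
G0 X153.593 Y68.748
M3 S537
G1 X55.929 Y98.576 F2045
G1 X25.124 Y36.948
G1 X112.169 Y95.709
G1 X153.593 Y68.748
M5
G0 X65.505 Y54.409
M3 S537
G1 X133.148 Y54.409 F2045
G1 X133.148 Y23.719
G1 X65.505 Y23.719
G1 X65.505 Y54.409
M5
G0 X86.899 Y68.509
M3 S537
G1 X123.606 Y68.509 F2045
G1 X123.606 Y19.677
G1 X86.899 Y19.677
G1 X86.899 Y68.509
M5
G0 X80.392 Y46.418
M3 S537
G1 X84.853 Y61.821 F2045
G1 X94.112 Y77.599
G1 X106.111 Y87.986
G1 X118.791 Y87.215
M5
G0 X0.000 Y0.000

viewBox `0 0 169.388 115.676` with mm width/height → 1 unit = 1 mm. Flip: y_m = 115.676 − y_svg.

**Shape 1** — `<polygon>` closed polygon, stroke `#000000` → score (S537, F2045). Machine vertices: (153.593,68.748) → (55.929,98.576) → (25.124,36.948) → (112.169,95.709) → (153.593,68.748). Closed: final G1 returns to the first vertex.

**Shape 2** — `<rect>` rectangle, stroke `#000000` → score (S537, F2045). Machine vertices: (65.505,54.409) → (133.148,54.409) → (133.148,23.719) → (65.505,23.719) → (65.505,54.409). Closed: final G1 returns to the first vertex.

**Shape 3** — `<polygon>` rectangle, stroke `#000000` → score (S537, F2045). Machine vertices: (86.899,68.509) → (123.606,68.509) → (123.606,19.677) → (86.899,19.677) → (86.899,68.509). Closed: final G1 returns to the first vertex.

**Shape 4** — `<path>` cubic bezier, stroke `#000000` → score (S537, F2045). Control points (SVG): P0=(80.392,69.258), P1=(82.226,51.534), P2=(102.345,17.431), P3=(118.791,28.461); sampled at t=k/4. Machine vertices: (80.392,46.418) → (84.853,61.821) → (94.112,77.599) → (106.111,87.986) → (118.791,87.215). Open path.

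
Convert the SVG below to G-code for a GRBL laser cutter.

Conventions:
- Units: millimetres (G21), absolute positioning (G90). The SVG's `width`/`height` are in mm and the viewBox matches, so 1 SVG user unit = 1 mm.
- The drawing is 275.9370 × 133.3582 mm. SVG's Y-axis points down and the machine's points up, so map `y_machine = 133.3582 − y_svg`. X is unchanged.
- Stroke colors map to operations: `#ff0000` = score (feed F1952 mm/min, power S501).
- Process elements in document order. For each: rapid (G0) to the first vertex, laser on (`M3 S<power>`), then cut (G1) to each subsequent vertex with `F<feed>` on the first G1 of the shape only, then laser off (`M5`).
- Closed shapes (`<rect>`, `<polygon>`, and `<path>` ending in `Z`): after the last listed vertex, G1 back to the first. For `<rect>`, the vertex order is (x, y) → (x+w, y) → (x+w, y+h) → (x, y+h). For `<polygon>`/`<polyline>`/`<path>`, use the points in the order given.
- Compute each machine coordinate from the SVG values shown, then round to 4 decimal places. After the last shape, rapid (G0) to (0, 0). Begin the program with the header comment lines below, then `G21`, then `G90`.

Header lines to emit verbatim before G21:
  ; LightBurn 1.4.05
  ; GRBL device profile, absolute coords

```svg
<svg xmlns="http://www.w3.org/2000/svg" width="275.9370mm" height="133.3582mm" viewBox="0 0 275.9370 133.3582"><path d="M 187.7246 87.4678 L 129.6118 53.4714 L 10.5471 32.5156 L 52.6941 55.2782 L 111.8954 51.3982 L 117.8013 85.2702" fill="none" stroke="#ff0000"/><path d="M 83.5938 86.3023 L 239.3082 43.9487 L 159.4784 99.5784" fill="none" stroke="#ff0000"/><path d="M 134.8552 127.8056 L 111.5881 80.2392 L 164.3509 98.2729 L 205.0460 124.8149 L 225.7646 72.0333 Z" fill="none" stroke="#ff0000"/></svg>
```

; LightBurn 1.4.05
; GRBL device profile, absolute coords
G21
G90
G0 X187.7246 Y45.8904
M3 S501
G1 X129.6118 Y79.8868 F1952
G1 X10.5471 Y100.8426
G1 X52.6941 Y78.0800
G1 X111.8954 Y81.9600
G1 X117.8013 Y48.0880
M5
G0 X83.5938 Y47.0559
M3 S501
G1 X239.3082 Y89.4095 F1952
G1 X159.4784 Y33.7798
M5
G0 X134.8552 Y5.5526
M3 S501
G1 X111.5881 Y53.1190 F1952
G1 X164.3509 Y35.0853
G1 X205.0460 Y8.5433
G1 X225.7646 Y61.3249
G1 X134.8552 Y5.5526
M5
G0 X0.0000 Y0.0000

Since the viewBox matches the mm dimensions, user units are millimetres directly. The only transform is the Y-flip y_m = 133.3582 − y_svg.

Shape 1 is a open polyline drawn with `<path>`. Its stroke #ff0000 means score at S501, F1952. After flipping Y the toolpath is (187.7246,45.8904) → (129.6118,79.8868) → (10.5471,100.8426) → (52.6941,78.0800) → (111.8954,81.9600) → (117.8013,48.0880).

Shape 2 is a open polyline drawn with `<path>`. Its stroke #ff0000 means score at S501, F1952. After flipping Y the toolpath is (83.5938,47.0559) → (239.3082,89.4095) → (159.4784,33.7798).

Shape 3 is a closed polygon drawn with `<path>`. Its stroke #ff0000 means score at S501, F1952. After flipping Y the toolpath is (134.8552,5.5526) → (111.5881,53.1190) → (164.3509,35.0853) → (205.0460,8.5433) → (225.7646,61.3249) → (134.8552,5.5526), returning to the start.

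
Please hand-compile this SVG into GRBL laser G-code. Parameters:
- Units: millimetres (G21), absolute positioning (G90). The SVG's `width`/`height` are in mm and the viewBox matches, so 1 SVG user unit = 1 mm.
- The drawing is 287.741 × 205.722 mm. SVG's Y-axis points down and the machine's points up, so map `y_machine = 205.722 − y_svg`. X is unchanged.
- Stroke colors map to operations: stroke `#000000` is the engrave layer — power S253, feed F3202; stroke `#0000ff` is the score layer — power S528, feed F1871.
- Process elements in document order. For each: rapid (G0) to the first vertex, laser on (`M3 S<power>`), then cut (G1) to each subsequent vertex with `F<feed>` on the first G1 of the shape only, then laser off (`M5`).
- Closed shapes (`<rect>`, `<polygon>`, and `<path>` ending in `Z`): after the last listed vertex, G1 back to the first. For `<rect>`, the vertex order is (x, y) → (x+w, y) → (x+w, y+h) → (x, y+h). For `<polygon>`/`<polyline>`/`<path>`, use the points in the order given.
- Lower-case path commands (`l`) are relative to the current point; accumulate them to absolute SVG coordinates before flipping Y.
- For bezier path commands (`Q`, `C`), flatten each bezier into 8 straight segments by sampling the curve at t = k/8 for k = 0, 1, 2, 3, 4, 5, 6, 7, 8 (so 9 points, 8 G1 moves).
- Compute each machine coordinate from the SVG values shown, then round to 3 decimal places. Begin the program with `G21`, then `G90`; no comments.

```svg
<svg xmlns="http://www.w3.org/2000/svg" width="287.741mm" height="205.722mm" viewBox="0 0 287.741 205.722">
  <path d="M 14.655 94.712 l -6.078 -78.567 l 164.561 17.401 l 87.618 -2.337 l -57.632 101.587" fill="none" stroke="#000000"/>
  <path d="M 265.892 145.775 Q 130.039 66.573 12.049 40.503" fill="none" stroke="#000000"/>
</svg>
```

viewBox `0 0 287.741 205.722` with mm width/height → 1 unit = 1 mm. Flip: y_m = 205.722 − y_svg.

**Shape 1** — `<path>` open polyline, stroke `#000000` → engrave (S253, F3202). Machine vertices: (14.655,111.010) → (8.577,189.577) → (173.138,172.176) → (260.756,174.513) → (203.124,72.926). Open path.

**Shape 2** — `<path>` quadratic bezier, stroke `#000000` → engrave (S253, F3202). Control points (SVG): P0=(265.892,145.775), P1=(130.039,66.573), P2=(12.049,40.503); sampled at t=k/8. Machine vertices: (265.892,59.947) → (232.208,78.917) → (199.082,96.227) → (166.514,111.877) → (134.505,125.866) → (103.053,138.195) → (72.160,148.863) → (41.826,157.871) → (12.049,165.219). Open path.

G21
G90
G0 X14.655 Y111.010
M3 S253
G1 X8.577 Y189.577 F3202
G1 X173.138 Y172.176
G1 X260.756 Y174.513
G1 X203.124 Y72.926
M5
G0 X265.892 Y59.947
M3 S253
G1 X232.208 Y78.917 F3202
G1 X199.082 Y96.227
G1 X166.514 Y111.877
G1 X134.505 Y125.866
G1 X103.053 Y138.195
G1 X72.160 Y148.863
G1 X41.826 Y157.871
G1 X12.049 Y165.219
M5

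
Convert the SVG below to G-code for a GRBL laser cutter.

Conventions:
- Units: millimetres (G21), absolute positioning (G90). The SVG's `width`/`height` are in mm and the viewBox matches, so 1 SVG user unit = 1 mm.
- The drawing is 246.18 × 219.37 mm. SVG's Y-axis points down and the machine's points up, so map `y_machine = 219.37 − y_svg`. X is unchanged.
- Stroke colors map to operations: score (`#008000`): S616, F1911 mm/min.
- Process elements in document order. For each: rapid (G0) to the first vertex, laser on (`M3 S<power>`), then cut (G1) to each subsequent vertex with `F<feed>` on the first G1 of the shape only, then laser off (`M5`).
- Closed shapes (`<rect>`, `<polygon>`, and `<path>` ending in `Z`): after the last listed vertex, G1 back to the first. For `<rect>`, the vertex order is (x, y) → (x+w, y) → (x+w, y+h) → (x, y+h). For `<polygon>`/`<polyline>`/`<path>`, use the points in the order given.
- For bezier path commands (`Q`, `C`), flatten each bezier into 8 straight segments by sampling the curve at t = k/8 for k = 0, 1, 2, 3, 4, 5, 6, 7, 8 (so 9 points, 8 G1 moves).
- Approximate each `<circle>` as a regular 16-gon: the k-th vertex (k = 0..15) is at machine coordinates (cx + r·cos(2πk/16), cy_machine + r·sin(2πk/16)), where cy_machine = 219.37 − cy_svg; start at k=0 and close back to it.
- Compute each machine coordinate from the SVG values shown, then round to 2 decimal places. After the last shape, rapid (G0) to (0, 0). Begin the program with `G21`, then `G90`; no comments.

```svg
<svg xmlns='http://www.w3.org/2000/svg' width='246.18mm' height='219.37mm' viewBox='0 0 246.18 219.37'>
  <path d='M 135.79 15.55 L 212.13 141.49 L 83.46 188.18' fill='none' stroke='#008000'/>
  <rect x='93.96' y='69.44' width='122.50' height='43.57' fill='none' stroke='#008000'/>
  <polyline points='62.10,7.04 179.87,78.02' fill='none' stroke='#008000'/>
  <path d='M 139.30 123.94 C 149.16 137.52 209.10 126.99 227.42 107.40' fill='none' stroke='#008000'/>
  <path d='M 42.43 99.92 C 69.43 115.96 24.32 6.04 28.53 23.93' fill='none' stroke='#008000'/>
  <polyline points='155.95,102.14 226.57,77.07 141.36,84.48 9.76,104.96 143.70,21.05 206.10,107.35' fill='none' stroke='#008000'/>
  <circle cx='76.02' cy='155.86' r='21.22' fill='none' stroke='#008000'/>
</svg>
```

G21
G90
G0 X135.79 Y203.82
M3 S616
G1 X212.13 Y77.88 F1911
G1 X83.46 Y31.19
M5
G0 X93.96 Y149.93
M3 S616
G1 X216.46 Y149.93 F1911
G1 X216.46 Y106.36
G1 X93.96 Y106.36
G1 X93.96 Y149.93
M5
G0 X62.10 Y212.33
M3 S616
G1 X179.87 Y141.35 F1911
M5
G0 X139.30 Y95.43
M3 S616
G1 X145.17 Y91.44 F1911
G1 X154.65 Y89.53
G1 X166.68 Y89.53
G1 X180.19 Y91.26
G1 X194.09 Y94.55
G1 X207.31 Y99.21
G1 X218.78 Y105.08
G1 X227.42 Y111.97
M5
G0 X42.43 Y119.45
M3 S616
G1 X49.41 Y118.84 F1911
G1 X51.06 Y127.07
G1 X48.79 Y141.16
G1 X44.03 Y158.14
G1 X38.20 Y175.03
G1 X32.72 Y188.86
G1 X29.03 Y196.65
G1 X28.53 Y195.44
M5
G0 X155.95 Y117.23
M3 S616
G1 X226.57 Y142.30 F1911
G1 X141.36 Y134.89
G1 X9.76 Y114.41
G1 X143.70 Y198.32
G1 X206.10 Y112.02
M5
G0 X97.24 Y63.51
M3 S616
G1 X95.62 Y71.63 F1911
G1 X91.02 Y78.51
G1 X84.14 Y83.11
G1 X76.02 Y84.73
G1 X67.90 Y83.11
G1 X61.02 Y78.51
G1 X56.42 Y71.63
G1 X54.80 Y63.51
G1 X56.42 Y55.39
G1 X61.02 Y48.51
G1 X67.90 Y43.91
G1 X76.02 Y42.29
G1 X84.14 Y43.91
G1 X91.02 Y48.51
G1 X95.62 Y55.39
G1 X97.24 Y63.51
M5
G0 X0.00 Y0.00

viewBox `0 0 246.18 219.37` with mm width/height → 1 unit = 1 mm. Flip: y_m = 219.37 − y_svg.

**Shape 1** — `<path>` open polyline, stroke `#008000` → score (S616, F1911). Machine vertices: (135.79,203.82) → (212.13,77.88) → (83.46,31.19). Open path.

**Shape 2** — `<rect>` rectangle, stroke `#008000` → score (S616, F1911). Machine vertices: (93.96,149.93) → (216.46,149.93) → (216.46,106.36) → (93.96,106.36) → (93.96,149.93). Closed: final G1 returns to the first vertex.

**Shape 3** — `<polyline>` line segment, stroke `#008000` → score (S616, F1911). Machine vertices: (62.10,212.33) → (179.87,141.35). Open path.

**Shape 4** — `<path>` cubic bezier, stroke `#008000` → score (S616, F1911). Control points (SVG): P0=(139.30,123.94), P1=(149.16,137.52), P2=(209.10,126.99), P3=(227.42,107.40); sampled at t=k/8. Machine vertices: (139.30,95.43) → (145.17,91.44) → (154.65,89.53) → (166.68,89.53) → (180.19,91.26) → (194.09,94.55) → (207.31,99.21) → (218.78,105.08) → (227.42,111.97). Open path.

**Shape 5** — `<path>` cubic bezier, stroke `#008000` → score (S616, F1911). Control points (SVG): P0=(42.43,99.92), P1=(69.43,115.96), P2=(24.32,6.04), P3=(28.53,23.93); sampled at t=k/8. Machine vertices: (42.43,119.45) → (49.41,118.84) → (51.06,127.07) → (48.79,141.16) → (44.03,158.14) → (38.20,175.03) → (32.72,188.86) → (29.03,196.65) → (28.53,195.44). Open path.

**Shape 6** — `<polyline>` open polyline, stroke `#008000` → score (S616, F1911). Machine vertices: (155.95,117.23) → (226.57,142.30) → (141.36,134.89) → (9.76,114.41) → (143.70,198.32) → (206.10,112.02). Open path.

**Shape 7** — `<circle>` circle, stroke `#008000` → score (S616, F1911). Machine vertices: (97.24,63.51) → (95.62,71.63) → (91.02,78.51) → (84.14,83.11) → (76.02,84.73) → (67.90,83.11) → (61.02,78.51) → (56.42,71.63) → (54.80,63.51) → (56.42,55.39) → (61.02,48.51) → (67.90,43.91) → (76.02,42.29) → (84.14,43.91) → (91.02,48.51) → (95.62,55.39) → (97.24,63.51). Closed: final G1 returns to the first vertex.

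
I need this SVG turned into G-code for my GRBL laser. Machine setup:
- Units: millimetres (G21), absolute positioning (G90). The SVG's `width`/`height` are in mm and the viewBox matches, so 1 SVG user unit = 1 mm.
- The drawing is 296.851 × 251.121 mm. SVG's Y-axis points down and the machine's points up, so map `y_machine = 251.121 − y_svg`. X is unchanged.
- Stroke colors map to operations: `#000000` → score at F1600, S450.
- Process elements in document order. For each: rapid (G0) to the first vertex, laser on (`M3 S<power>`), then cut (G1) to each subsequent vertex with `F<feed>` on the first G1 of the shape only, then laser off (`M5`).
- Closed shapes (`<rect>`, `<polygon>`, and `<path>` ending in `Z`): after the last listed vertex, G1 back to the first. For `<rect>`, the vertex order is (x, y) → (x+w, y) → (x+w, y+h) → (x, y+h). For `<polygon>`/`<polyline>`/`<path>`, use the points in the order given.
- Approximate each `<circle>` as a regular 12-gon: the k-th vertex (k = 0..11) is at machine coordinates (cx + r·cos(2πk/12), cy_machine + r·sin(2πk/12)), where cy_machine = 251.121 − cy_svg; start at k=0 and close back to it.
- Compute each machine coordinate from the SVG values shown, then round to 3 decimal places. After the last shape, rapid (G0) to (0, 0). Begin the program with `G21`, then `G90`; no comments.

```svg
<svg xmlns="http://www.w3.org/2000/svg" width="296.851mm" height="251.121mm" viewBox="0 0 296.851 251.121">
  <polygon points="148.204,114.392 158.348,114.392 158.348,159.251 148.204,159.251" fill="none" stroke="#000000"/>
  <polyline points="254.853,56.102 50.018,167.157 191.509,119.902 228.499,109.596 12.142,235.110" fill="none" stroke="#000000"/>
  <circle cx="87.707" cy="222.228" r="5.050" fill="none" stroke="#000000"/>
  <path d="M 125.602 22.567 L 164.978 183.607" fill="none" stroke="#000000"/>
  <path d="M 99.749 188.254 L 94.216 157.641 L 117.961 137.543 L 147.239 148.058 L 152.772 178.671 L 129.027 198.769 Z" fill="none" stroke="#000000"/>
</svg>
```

1 u = 1 mm; y_m = 251.121 − y.

[1] `<polygon>` rectangle, #000000→score S450 F1600: (148.204,136.729) → (158.348,136.729) → (158.348,91.870) → (148.204,91.870) → (148.204,136.729) (closed)

[2] `<polyline>` open polyline, #000000→score S450 F1600: (254.853,195.019) → (50.018,83.964) → (191.509,131.219) → (228.499,141.525) → (12.142,16.011)

[3] `<circle>` circle, #000000→score S450 F1600: (92.757,28.893) → (92.080,31.418) → (90.232,33.266) → (87.707,33.943) → (85.182,33.266) → (83.334,31.418) → (82.657,28.893) → (83.334,26.368) → (85.182,24.520) → (87.707,23.843) → (90.232,24.520) → (92.080,26.368) → (92.757,28.893) (closed)

[4] `<path>` line segment, #000000→score S450 F1600: (125.602,228.554) → (164.978,67.514)

[5] `<path>` regular polygon, #000000→score S450 F1600: (99.749,62.867) → (94.216,93.480) → (117.961,113.578) → (147.239,103.063) → (152.772,72.450) → (129.027,52.352) → (99.749,62.867) (closed)

G21
G90
G0 X148.204 Y136.729
M3 S450
G1 X158.348 Y136.729 F1600
G1 X158.348 Y91.870
G1 X148.204 Y91.870
G1 X148.204 Y136.729
M5
G0 X254.853 Y195.019
M3 S450
G1 X50.018 Y83.964 F1600
G1 X191.509 Y131.219
G1 X228.499 Y141.525
G1 X12.142 Y16.011
M5
G0 X92.757 Y28.893
M3 S450
G1 X92.080 Y31.418 F1600
G1 X90.232 Y33.266
G1 X87.707 Y33.943
G1 X85.182 Y33.266
G1 X83.334 Y31.418
G1 X82.657 Y28.893
G1 X83.334 Y26.368
G1 X85.182 Y24.520
G1 X87.707 Y23.843
G1 X90.232 Y24.520
G1 X92.080 Y26.368
G1 X92.757 Y28.893
M5
G0 X125.602 Y228.554
M3 S450
G1 X164.978 Y67.514 F1600
M5
G0 X99.749 Y62.867
M3 S450
G1 X94.216 Y93.480 F1600
G1 X117.961 Y113.578
G1 X147.239 Y103.063
G1 X152.772 Y72.450
G1 X129.027 Y52.352
G1 X99.749 Y62.867
M5
G0 X0.000 Y0.000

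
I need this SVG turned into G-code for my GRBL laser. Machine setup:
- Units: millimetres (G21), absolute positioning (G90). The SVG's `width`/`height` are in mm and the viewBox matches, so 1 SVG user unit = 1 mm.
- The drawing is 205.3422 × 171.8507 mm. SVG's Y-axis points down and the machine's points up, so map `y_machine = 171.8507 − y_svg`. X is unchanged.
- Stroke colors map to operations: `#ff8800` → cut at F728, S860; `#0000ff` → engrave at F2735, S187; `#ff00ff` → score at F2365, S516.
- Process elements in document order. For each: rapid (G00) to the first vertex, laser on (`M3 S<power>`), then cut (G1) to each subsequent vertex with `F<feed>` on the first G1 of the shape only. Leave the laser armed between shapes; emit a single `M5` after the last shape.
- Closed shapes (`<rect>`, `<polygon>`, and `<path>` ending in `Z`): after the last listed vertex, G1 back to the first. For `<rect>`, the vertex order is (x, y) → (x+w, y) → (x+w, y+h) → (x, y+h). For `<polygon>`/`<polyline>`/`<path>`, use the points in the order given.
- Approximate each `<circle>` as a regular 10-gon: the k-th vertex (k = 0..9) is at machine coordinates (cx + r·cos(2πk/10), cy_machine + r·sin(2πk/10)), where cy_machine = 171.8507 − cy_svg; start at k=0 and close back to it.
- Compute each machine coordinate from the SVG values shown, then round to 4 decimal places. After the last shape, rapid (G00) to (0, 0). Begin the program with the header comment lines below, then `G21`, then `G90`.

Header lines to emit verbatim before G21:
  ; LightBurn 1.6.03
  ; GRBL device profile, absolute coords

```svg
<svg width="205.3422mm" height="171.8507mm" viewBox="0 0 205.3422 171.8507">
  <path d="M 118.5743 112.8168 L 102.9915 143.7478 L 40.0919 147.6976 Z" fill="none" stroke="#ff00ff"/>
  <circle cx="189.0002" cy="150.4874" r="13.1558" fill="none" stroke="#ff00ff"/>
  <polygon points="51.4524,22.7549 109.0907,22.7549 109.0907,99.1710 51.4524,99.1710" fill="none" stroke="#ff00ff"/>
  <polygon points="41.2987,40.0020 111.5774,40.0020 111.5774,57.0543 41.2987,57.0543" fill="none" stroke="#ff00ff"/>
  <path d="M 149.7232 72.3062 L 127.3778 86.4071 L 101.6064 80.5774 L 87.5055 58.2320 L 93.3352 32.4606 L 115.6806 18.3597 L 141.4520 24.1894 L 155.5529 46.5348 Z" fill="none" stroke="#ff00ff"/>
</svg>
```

viewBox `0 0 205.3422 171.8507` with mm width/height → 1 unit = 1 mm. Flip: y_m = 171.8507 − y_svg.

**Shape 1** — `<path>` closed polygon, stroke `#ff00ff` → score (S516, F2365). Machine vertices: (118.5743,59.0339) → (102.9915,28.1029) → (40.0919,24.1531) → (118.5743,59.0339). Closed: final G1 returns to the first vertex.

**Shape 2** — `<circle>` circle, stroke `#ff00ff` → score (S516, F2365). Machine vertices: (202.1560,21.3633) → (199.6435,29.0961) → (193.0656,33.8752) → (184.9348,33.8752) → (178.3569,29.0961) → (175.8444,21.3633) → (178.3569,13.6305) → (184.9348,8.8514) → (193.0656,8.8514) → (199.6435,13.6305) → (202.1560,21.3633). Closed: final G1 returns to the first vertex.

**Shape 3** — `<polygon>` rectangle, stroke `#ff00ff` → score (S516, F2365). Machine vertices: (51.4524,149.0958) → (109.0907,149.0958) → (109.0907,72.6797) → (51.4524,72.6797) → (51.4524,149.0958). Closed: final G1 returns to the first vertex.

**Shape 4** — `<polygon>` rectangle, stroke `#ff00ff` → score (S516, F2365). Machine vertices: (41.2987,131.8487) → (111.5774,131.8487) → (111.5774,114.7964) → (41.2987,114.7964) → (41.2987,131.8487). Closed: final G1 returns to the first vertex.

**Shape 5** — `<path>` regular polygon, stroke `#ff00ff` → score (S516, F2365). Machine vertices: (149.7232,99.5445) → (127.3778,85.4436) → (101.6064,91.2733) → (87.5055,113.6187) → (93.3352,139.3901) → (115.6806,153.4910) → (141.4520,147.6613) → (155.5529,125.3159) → (149.7232,99.5445). Closed: final G1 returns to the first vertex.

; LightBurn 1.6.03
; GRBL device profile, absolute coords
G21
G90
G00 X118.5743 Y59.0339
M3 S516
G1 X102.9915 Y28.1029 F2365
G1 X40.0919 Y24.1531
G1 X118.5743 Y59.0339
G00 X202.1560 Y21.3633
M3 S516
G1 X199.6435 Y29.0961 F2365
G1 X193.0656 Y33.8752
G1 X184.9348 Y33.8752
G1 X178.3569 Y29.0961
G1 X175.8444 Y21.3633
G1 X178.3569 Y13.6305
G1 X184.9348 Y8.8514
G1 X193.0656 Y8.8514
G1 X199.6435 Y13.6305
G1 X202.1560 Y21.3633
G00 X51.4524 Y149.0958
M3 S516
G1 X109.0907 Y149.0958 F2365
G1 X109.0907 Y72.6797
G1 X51.4524 Y72.6797
G1 X51.4524 Y149.0958
G00 X41.2987 Y131.8487
M3 S516
G1 X111.5774 Y131.8487 F2365
G1 X111.5774 Y114.7964
G1 X41.2987 Y114.7964
G1 X41.2987 Y131.8487
G00 X149.7232 Y99.5445
M3 S516
G1 X127.3778 Y85.4436 F2365
G1 X101.6064 Y91.2733
G1 X87.5055 Y113.6187
G1 X93.3352 Y139.3901
G1 X115.6806 Y153.4910
G1 X141.4520 Y147.6613
G1 X155.5529 Y125.3159
G1 X149.7232 Y99.5445
M5
G00 X0.0000 Y0.0000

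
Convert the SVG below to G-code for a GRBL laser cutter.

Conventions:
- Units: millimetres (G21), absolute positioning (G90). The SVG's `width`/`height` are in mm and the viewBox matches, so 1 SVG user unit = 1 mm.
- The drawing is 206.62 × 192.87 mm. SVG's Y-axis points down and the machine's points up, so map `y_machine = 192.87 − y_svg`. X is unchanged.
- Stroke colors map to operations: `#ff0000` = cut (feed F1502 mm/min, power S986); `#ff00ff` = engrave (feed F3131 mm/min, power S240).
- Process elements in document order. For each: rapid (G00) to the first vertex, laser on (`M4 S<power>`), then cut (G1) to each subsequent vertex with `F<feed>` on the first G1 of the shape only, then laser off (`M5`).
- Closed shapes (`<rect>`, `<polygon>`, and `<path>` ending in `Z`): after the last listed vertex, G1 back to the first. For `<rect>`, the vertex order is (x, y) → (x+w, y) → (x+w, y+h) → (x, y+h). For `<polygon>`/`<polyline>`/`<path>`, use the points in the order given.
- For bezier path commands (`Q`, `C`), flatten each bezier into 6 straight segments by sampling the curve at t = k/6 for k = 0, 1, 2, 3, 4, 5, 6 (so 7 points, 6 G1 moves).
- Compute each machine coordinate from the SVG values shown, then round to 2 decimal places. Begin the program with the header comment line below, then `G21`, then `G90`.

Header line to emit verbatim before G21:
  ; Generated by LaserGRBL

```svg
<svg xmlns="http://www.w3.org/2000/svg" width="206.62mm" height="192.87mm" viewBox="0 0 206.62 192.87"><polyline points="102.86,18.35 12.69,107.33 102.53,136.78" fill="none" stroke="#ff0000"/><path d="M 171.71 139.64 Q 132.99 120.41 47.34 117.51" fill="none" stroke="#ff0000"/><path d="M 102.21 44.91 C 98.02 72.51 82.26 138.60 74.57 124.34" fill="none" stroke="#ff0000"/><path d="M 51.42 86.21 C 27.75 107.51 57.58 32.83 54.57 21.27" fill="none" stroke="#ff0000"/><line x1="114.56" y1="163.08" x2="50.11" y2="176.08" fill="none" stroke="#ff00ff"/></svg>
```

; Generated by LaserGRBL
G21
G90
G00 X102.86 Y174.52
M4 S986
G1 X12.69 Y85.54 F1502
G1 X102.53 Y56.09
M5
G00 X171.71 Y53.23
M4 S986
G1 X157.50 Y59.19 F1502
G1 X140.68 Y64.24
G1 X121.26 Y68.38
G1 X99.23 Y71.61
G1 X74.59 Y73.94
G1 X47.34 Y75.36
M5
G00 X102.21 Y147.96
M4 S986
G1 X99.24 Y131.50 F1502
G1 X94.89 Y111.93
G1 X89.70 Y92.55
G1 X84.22 Y76.65
G1 X79.00 Y67.55
G1 X74.57 Y68.53
M5
G00 X51.42 Y106.66
M4 S986
G1 X43.64 Y103.27 F1502
G1 X42.39 Y111.46
G1 X45.25 Y126.81
G1 X49.83 Y144.89
G1 X53.74 Y161.30
G1 X54.57 Y171.60
M5
G00 X114.56 Y29.79
M4 S240
G1 X50.11 Y16.79 F3131
M5

Since the viewBox matches the mm dimensions, user units are millimetres directly. The only transform is the Y-flip y_m = 192.87 − y_svg.

Shape 1 is a open polyline drawn with `<polyline>`. Its stroke #ff0000 means cut at S986, F1502. After flipping Y the toolpath is (102.86,174.52) → (12.69,85.54) → (102.53,56.09).

Shape 2 is a quadratic bezier drawn with `<path>`. Its stroke #ff0000 means cut at S986, F1502. After flipping Y the toolpath is (171.71,53.23) → (157.50,59.19) → (140.68,64.24) → (121.26,68.38) → (99.23,71.61) → (74.59,73.94) → (47.34,75.36).

Shape 3 is a cubic bezier drawn with `<path>`. Its stroke #ff0000 means cut at S986, F1502. After flipping Y the toolpath is (102.21,147.96) → (99.24,131.50) → (94.89,111.93) → (89.70,92.55) → (84.22,76.65) → (79.00,67.55) → (74.57,68.53).

Shape 4 is a cubic bezier drawn with `<path>`. Its stroke #ff0000 means cut at S986, F1502. After flipping Y the toolpath is (51.42,106.66) → (43.64,103.27) → (42.39,111.46) → (45.25,126.81) → (49.83,144.89) → (53.74,161.30) → (54.57,171.60).

Shape 5 is a line segment drawn with `<line>`. Its stroke #ff00ff means engrave at S240, F3131. After flipping Y the toolpath is (114.56,29.79) → (50.11,16.79).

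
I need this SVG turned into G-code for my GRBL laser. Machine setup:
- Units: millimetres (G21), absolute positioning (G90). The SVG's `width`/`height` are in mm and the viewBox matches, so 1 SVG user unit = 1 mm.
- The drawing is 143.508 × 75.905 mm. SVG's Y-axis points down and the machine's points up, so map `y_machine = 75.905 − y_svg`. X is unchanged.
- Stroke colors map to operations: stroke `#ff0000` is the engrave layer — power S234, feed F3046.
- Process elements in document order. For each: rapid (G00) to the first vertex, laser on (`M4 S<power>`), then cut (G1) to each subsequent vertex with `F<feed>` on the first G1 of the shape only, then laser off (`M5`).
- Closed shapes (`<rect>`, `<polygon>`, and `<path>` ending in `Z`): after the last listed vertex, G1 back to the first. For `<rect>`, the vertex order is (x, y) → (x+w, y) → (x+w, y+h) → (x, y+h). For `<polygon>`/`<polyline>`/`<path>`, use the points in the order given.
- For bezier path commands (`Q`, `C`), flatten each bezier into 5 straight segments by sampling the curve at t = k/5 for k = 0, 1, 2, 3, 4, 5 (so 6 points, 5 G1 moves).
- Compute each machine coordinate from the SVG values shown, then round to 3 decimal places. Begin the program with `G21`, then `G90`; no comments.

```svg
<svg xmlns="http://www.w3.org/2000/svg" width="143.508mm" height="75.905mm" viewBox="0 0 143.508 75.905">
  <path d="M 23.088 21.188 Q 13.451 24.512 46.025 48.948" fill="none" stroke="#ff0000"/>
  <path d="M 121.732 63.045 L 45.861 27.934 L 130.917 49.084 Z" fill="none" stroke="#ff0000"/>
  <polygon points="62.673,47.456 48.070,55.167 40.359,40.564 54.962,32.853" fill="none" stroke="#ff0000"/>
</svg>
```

viewBox `0 0 143.508 75.905` with mm width/height → 1 unit = 1 mm. Flip: y_m = 75.905 − y_svg.

**Shape 1** — `<path>` quadratic bezier, stroke `#ff0000` → engrave (S234, F3046). Control points (SVG): P0=(23.088,21.188), P1=(13.451,24.512), P2=(46.025,48.948); sampled at t=k/5. Machine vertices: (23.088,54.717) → (20.922,52.543) → (22.132,48.680) → (26.720,43.128) → (34.684,35.887) → (46.025,26.957). Open path.

**Shape 2** — `<path>` closed polygon, stroke `#ff0000` → engrave (S234, F3046). Machine vertices: (121.732,12.860) → (45.861,47.971) → (130.917,26.821) → (121.732,12.860). Closed: final G1 returns to the first vertex.

**Shape 3** — `<polygon>` regular polygon, stroke `#ff0000` → engrave (S234, F3046). Machine vertices: (62.673,28.449) → (48.070,20.738) → (40.359,35.341) → (54.962,43.052) → (62.673,28.449). Closed: final G1 returns to the first vertex.

G21
G90
G00 X23.088 Y54.717
M4 S234
G1 X20.922 Y52.543 F3046
G1 X22.132 Y48.680
G1 X26.720 Y43.128
G1 X34.684 Y35.887
G1 X46.025 Y26.957
M5
G00 X121.732 Y12.860
M4 S234
G1 X45.861 Y47.971 F3046
G1 X130.917 Y26.821
G1 X121.732 Y12.860
M5
G00 X62.673 Y28.449
M4 S234
G1 X48.070 Y20.738 F3046
G1 X40.359 Y35.341
G1 X54.962 Y43.052
G1 X62.673 Y28.449
M5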